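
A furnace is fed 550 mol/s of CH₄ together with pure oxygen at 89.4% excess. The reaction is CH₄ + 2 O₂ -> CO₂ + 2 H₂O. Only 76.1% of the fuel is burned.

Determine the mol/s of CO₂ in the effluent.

419 mol/s

Stoichiometric O₂ = 2 × 550 = 1100 mol/s; O₂ fed = 1100 × 1.894 = 2083 mol/s.
Fuel reacted = 0.761 × 550 → ξ = 418.6 mol/s.
Outlet (n = n₀ + ν ξ):
  CH₄: 550 − 1(418.6) = 131.4
  O₂: 2083 − 2(418.6) = 1246
  CO₂: 0 + 1(418.6) = 418.6
  H₂O: 0 + 2(418.6) = 837.1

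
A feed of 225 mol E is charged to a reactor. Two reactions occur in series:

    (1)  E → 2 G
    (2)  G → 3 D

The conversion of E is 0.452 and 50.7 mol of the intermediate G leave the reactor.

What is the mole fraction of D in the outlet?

Conversion of E: E consumed = 1ξ₁ = 0.452 × 225 → ξ₁ = 101.7 mol.
G balance: n_G = 0 + 2ξ₁ − 1ξ₂ = 50.7 → ξ₂ = (2·101.7 − 50.7)/1 = 152.7 mol.
Outlet amounts (n = n₀ + Σ ν·ξ):
  E: 225 − 1(101.7) = 123.3
  G: 0 + 2(101.7) − 1(152.7) = 50.7
  D: 0 + 3(152.7) = 458.1
Total out = 632.1 mol; y_D = 458.1 / 632.1 = 0.7247.

0.725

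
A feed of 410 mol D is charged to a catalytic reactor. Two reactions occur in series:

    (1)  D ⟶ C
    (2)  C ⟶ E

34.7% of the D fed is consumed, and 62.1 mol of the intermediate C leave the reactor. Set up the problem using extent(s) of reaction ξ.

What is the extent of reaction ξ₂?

Conversion of D: D consumed = 1ξ₁ = 0.347 × 410 → ξ₁ = 142.3 mol.
C balance: n_C = 0 + 1ξ₁ − 1ξ₂ = 62.1 → ξ₂ = (1·142.3 − 62.1)/1 = 80.17 mol.
Outlet amounts (n = n₀ + Σ ν·ξ):
  D: 410 − 1(142.3) = 267.7
  C: 0 + 1(142.3) − 1(80.17) = 62.1
  E: 0 + 1(80.17) = 80.17

ξ₂ = 80.2 mol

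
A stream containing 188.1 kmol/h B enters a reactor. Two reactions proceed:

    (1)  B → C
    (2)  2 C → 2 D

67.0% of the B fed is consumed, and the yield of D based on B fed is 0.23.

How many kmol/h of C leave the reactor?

82.8 kmol/h

Conversion of B: B consumed = 1ξ₁ = 0.67 × 188.1 → ξ₁ = 126 kmol/h.
Yield of D: 2ξ₂ / 188.1 = 0.23 → ξ₂ = 21.63 kmol/h.
Outlet amounts (n = n₀ + Σ ν·ξ):
  B: 188.1 − 1(126) = 62.07
  C: 0 + 1(126) − 2(21.63) = 82.76
  D: 0 + 2(21.63) = 43.26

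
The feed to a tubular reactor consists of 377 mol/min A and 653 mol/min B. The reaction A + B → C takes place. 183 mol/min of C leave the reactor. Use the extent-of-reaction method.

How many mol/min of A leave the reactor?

For C: n = n₀ + 1ξ → 183 = 0 + 1ξ, giving ξ = 183 mol/min.
Outlet amounts (n = n₀ + ν ξ):
  A: 377 − 1(183) = 194
  B: 653 − 1(183) = 470
  C: 0 + 1(183) = 183

194 mol/min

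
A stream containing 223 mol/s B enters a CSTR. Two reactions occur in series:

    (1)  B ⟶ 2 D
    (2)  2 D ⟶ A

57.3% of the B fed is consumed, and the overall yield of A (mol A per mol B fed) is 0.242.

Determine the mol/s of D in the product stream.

148 mol/s

Conversion of B: B consumed = 1ξ₁ = 0.573 × 223 → ξ₁ = 127.8 mol/s.
Yield of A: 1ξ₂ / 223 = 0.242 → ξ₂ = 53.97 mol/s.
Outlet amounts (n = n₀ + Σ ν·ξ):
  B: 223 − 1(127.8) = 95.22
  D: 0 + 2(127.8) − 2(53.97) = 147.6
  A: 0 + 1(53.97) = 53.97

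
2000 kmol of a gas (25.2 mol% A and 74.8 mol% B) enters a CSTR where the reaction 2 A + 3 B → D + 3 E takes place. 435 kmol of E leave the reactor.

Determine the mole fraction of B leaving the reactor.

For E: n = n₀ + 3ξ → 435 = 0 + 3ξ, giving ξ = 145 kmol.
Outlet amounts (n = n₀ + ν ξ):
  A: 504 − 2(145) = 214
  B: 1496 − 3(145) = 1061
  D: 0 + 1(145) = 145
  E: 0 + 3(145) = 435
Total out = 1855 kmol; y_B = 1061 / 1855 = 0.572.

0.572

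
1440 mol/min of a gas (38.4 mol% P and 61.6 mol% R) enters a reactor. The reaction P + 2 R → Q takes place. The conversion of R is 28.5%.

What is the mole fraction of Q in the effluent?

0.106

R reacted = 0.285 × 887 = 252.8 mol/min; ν_R = −2, so ξ = 252.8/2 = 126.4 mol/min.
Outlet amounts (n = n₀ + ν ξ):
  P: 553 − 1(126.4) = 426.6
  R: 887 − 2(126.4) = 634.2
  Q: 0 + 1(126.4) = 126.4
Total out = 1187 mol/min; y_Q = 126.4 / 1187 = 0.1065.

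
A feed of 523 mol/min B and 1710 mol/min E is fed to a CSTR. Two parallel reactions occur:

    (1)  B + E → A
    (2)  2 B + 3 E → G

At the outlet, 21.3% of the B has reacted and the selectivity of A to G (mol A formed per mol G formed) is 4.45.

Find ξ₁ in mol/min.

ξ₁ = 76.9 mol/min

Conversion of B: B consumed = 0.213 × 523 = 111.4 mol/min = 1ξ₁ + 2ξ₂.
Selectivity: 1ξ₁ / (1ξ₂) = 4.45 → ξ₁ = 4.45 ξ₂.
Substitute: (1·4.45 + 2) ξ₂ = 111.4 → ξ₂ = 17.27 mol/min, ξ₁ = 76.86 mol/min.
Outlet amounts (n = n₀ + Σ ν·ξ):
  B: 523 − 1(76.86) − 2(17.27) = 411.6
  E: 1710 − 1(76.86) − 3(17.27) = 1581
  A: 0 + 1(76.86) = 76.86
  G: 0 + 1(17.27) = 17.27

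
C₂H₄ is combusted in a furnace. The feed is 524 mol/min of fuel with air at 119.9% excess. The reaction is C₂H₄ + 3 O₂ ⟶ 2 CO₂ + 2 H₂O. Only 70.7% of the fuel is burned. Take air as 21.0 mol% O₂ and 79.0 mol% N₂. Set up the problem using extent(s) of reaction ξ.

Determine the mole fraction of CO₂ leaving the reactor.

Stoichiometric O₂ = 3 × 524 = 1572 mol/min; O₂ fed = 1572 × 2.199 = 3457 mol/min.
N₂ fed = 3457 × 79/21 = 13000 mol/min.
Fuel reacted = 0.707 × 524 → ξ = 370.5 mol/min.
Outlet (n = n₀ + ν ξ):
  C₂H₄: 524 − 1(370.5) = 153.5
  O₂: 3457 − 3(370.5) = 2345
  N₂: 13000 (inert)
  CO₂: 0 + 2(370.5) = 740.9
  H₂O: 0 + 2(370.5) = 740.9
Total out = 16990 mol/min; y_CO₂ = 740.9 / 16990 = 0.04362.

0.0436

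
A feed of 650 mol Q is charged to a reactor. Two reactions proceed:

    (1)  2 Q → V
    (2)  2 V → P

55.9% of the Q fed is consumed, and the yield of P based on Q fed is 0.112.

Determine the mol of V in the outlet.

Conversion of Q: Q consumed = 2ξ₁ = 0.559 × 650 → ξ₁ = 181.7 mol.
Yield of P: 1ξ₂ / 650 = 0.112 → ξ₂ = 72.8 mol.
Outlet amounts (n = n₀ + Σ ν·ξ):
  Q: 650 − 2(181.7) = 286.6
  V: 0 + 1(181.7) − 2(72.8) = 36.08
  P: 0 + 1(72.8) = 72.8

36.1 mol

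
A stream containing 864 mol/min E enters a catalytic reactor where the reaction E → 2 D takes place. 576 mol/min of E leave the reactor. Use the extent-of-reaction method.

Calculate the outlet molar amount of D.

For E: n = n₀ − 1ξ → 576 = 864 − 1ξ, giving ξ = 288 mol/min.
Outlet amounts (n = n₀ + ν ξ):
  E: 864 − 1(288) = 576
  D: 0 + 2(288) = 576

576 mol/min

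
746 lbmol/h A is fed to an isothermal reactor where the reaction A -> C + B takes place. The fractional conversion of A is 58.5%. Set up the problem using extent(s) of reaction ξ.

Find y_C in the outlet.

A reacted = 0.585 × 746 = 436.4 lbmol/h; ν_A = −1, so ξ = 436.4/1 = 436.4 lbmol/h.
Outlet amounts (n = n₀ + ν ξ):
  A: 746 − 1(436.4) = 309.6
  C: 0 + 1(436.4) = 436.4
  B: 0 + 1(436.4) = 436.4
Total out = 1182 lbmol/h; y_C = 436.4 / 1182 = 0.3691.

0.369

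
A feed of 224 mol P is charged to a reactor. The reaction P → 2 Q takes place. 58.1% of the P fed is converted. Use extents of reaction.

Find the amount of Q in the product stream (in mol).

P reacted = 0.581 × 224 = 130.1 mol; ν_P = −1, so ξ = 130.1/1 = 130.1 mol.
Outlet amounts (n = n₀ + ν ξ):
  P: 224 − 1(130.1) = 93.86
  Q: 0 + 2(130.1) = 260.3

260 mol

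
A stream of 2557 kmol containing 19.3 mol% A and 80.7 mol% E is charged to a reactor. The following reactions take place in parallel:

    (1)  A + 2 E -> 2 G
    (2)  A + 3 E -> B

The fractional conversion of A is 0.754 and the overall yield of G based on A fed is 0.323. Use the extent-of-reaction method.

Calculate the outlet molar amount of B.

292 kmol

Yield of G: 2ξ₁ / 493.5 = 0.323 → ξ₁ = 79.7 kmol.
Conversion of A: 1ξ₁ + 1ξ₂ = 0.754 × 493.5 = 372.1 → ξ₂ = 292.4 kmol.
Outlet amounts (n = n₀ + Σ ν·ξ):
  A: 493.5 − 1(79.7) − 1(292.4) = 121.4
  E: 2063 − 2(79.7) − 3(292.4) = 1027
  G: 0 + 2(79.7) = 159.4
  B: 0 + 1(292.4) = 292.4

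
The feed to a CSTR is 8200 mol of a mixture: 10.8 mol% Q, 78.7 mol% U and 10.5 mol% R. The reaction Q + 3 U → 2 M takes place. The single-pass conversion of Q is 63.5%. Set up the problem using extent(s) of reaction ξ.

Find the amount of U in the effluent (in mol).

Q reacted = 0.635 × 885.6 = 562.4 mol; ν_Q = −1, so ξ = 562.4/1 = 562.4 mol.
Outlet amounts (n = n₀ + ν ξ):
  Q: 885.6 − 1(562.4) = 323.2
  U: 6453 − 3(562.4) = 4766
  M: 0 + 2(562.4) = 1125
  R: 861 (inert)

4770 mol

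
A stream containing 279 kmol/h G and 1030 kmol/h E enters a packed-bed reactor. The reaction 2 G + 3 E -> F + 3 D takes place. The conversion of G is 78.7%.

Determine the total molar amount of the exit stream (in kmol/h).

G reacted = 0.787 × 279 = 219.6 kmol/h; ν_G = −2, so ξ = 219.6/2 = 109.8 kmol/h.
Outlet amounts (n = n₀ + ν ξ):
  G: 279 − 2(109.8) = 59.43
  E: 1030 − 3(109.8) = 700.6
  F: 0 + 1(109.8) = 109.8
  D: 0 + 3(109.8) = 329.4
Total out = 59.43 + 700.6 + 109.8 + 329.4 = 1199 kmol/h.

1200 kmol/h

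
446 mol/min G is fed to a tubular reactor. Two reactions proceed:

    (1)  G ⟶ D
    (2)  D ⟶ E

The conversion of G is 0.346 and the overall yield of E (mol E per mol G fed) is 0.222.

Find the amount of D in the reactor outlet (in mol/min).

55.3 mol/min

Conversion of G: G consumed = 1ξ₁ = 0.346 × 446 → ξ₁ = 154.3 mol/min.
Yield of E: 1ξ₂ / 446 = 0.222 → ξ₂ = 99.01 mol/min.
Outlet amounts (n = n₀ + Σ ν·ξ):
  G: 446 − 1(154.3) = 291.7
  D: 0 + 1(154.3) − 1(99.01) = 55.3
  E: 0 + 1(99.01) = 99.01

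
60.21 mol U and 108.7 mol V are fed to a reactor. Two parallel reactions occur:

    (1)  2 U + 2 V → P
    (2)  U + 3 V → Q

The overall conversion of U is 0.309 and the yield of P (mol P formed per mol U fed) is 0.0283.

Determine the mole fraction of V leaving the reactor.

0.505

Yield of P: 1ξ₁ / 60.21 = 0.0283 → ξ₁ = 1.704 mol.
Conversion of U: 2ξ₁ + 1ξ₂ = 0.309 × 60.21 = 18.6 → ξ₂ = 15.2 mol.
Outlet amounts (n = n₀ + Σ ν·ξ):
  U: 60.21 − 2(1.704) − 1(15.2) = 41.61
  V: 108.7 − 2(1.704) − 3(15.2) = 59.7
  P: 0 + 1(1.704) = 1.704
  Q: 0 + 1(15.2) = 15.2
Total out = 118.2 mol; y_V = 59.7 / 118.2 = 0.5051.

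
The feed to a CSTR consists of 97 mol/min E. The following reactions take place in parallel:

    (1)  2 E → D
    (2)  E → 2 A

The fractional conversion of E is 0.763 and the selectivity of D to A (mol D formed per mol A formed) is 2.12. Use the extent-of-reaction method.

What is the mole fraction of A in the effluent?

Conversion of E: E consumed = 0.763 × 97 = 74.01 mol/min = 2ξ₁ + 1ξ₂.
Selectivity: 1ξ₁ / (2ξ₂) = 2.12 → ξ₁ = 4.24 ξ₂.
Substitute: (2·4.24 + 1) ξ₂ = 74.01 → ξ₂ = 7.807 mol/min, ξ₁ = 33.1 mol/min.
Outlet amounts (n = n₀ + Σ ν·ξ):
  E: 97 − 2(33.1) − 1(7.807) = 22.99
  D: 0 + 1(33.1) = 33.1
  A: 0 + 2(7.807) = 15.61
Total out = 71.71 mol/min; y_A = 15.61 / 71.71 = 0.2178.

0.218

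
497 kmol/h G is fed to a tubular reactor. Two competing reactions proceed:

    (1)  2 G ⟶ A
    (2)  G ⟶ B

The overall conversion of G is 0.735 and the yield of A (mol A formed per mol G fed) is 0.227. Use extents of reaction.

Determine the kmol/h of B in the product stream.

Yield of A: 1ξ₁ / 497 = 0.227 → ξ₁ = 112.8 kmol/h.
Conversion of G: 2ξ₁ + 1ξ₂ = 0.735 × 497 = 365.3 → ξ₂ = 139.7 kmol/h.
Outlet amounts (n = n₀ + Σ ν·ξ):
  G: 497 − 2(112.8) − 1(139.7) = 131.7
  A: 0 + 1(112.8) = 112.8
  B: 0 + 1(139.7) = 139.7

140 kmol/h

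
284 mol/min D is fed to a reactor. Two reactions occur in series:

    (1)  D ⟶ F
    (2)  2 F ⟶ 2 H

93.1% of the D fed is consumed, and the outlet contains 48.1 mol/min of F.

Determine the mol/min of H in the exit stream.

Conversion of D: D consumed = 1ξ₁ = 0.931 × 284 → ξ₁ = 264.4 mol/min.
F balance: n_F = 0 + 1ξ₁ − 2ξ₂ = 48.1 → ξ₂ = (1·264.4 − 48.1)/2 = 108.2 mol/min.
Outlet amounts (n = n₀ + Σ ν·ξ):
  D: 284 − 1(264.4) = 19.6
  F: 0 + 1(264.4) − 2(108.2) = 48.1
  H: 0 + 2(108.2) = 216.3

216 mol/min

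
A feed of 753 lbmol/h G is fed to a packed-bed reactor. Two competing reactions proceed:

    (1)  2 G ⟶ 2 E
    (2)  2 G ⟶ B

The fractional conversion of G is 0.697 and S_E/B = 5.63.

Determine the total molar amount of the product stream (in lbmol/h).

684 lbmol/h

Conversion of G: G consumed = 0.697 × 753 = 524.8 lbmol/h = 2ξ₁ + 2ξ₂.
Selectivity: 2ξ₁ / (1ξ₂) = 5.63 → ξ₁ = 2.815 ξ₂.
Substitute: (2·2.815 + 2) ξ₂ = 524.8 → ξ₂ = 68.79 lbmol/h, ξ₁ = 193.6 lbmol/h.
Outlet amounts (n = n₀ + Σ ν·ξ):
  G: 753 − 2(193.6) − 2(68.79) = 228.2
  E: 0 + 2(193.6) = 387.3
  B: 0 + 1(68.79) = 68.79
Total out = 228.2 + 387.3 + 68.79 = 684.2 lbmol/h.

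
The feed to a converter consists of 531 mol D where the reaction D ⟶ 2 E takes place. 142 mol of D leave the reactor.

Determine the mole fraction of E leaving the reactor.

For D: n = n₀ − 1ξ → 142 = 531 − 1ξ, giving ξ = 389 mol.
Outlet amounts (n = n₀ + ν ξ):
  D: 531 − 1(389) = 142
  E: 0 + 2(389) = 778
Total out = 920 mol; y_E = 778 / 920 = 0.8457.

0.846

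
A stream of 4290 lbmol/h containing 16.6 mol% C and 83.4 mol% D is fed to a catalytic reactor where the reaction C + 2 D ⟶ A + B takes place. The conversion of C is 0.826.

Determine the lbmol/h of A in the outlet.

588 lbmol/h

C reacted = 0.826 × 712.1 = 588.2 lbmol/h; ν_C = −1, so ξ = 588.2/1 = 588.2 lbmol/h.
Outlet amounts (n = n₀ + ν ξ):
  C: 712.1 − 1(588.2) = 123.9
  D: 3578 − 2(588.2) = 2401
  A: 0 + 1(588.2) = 588.2
  B: 0 + 1(588.2) = 588.2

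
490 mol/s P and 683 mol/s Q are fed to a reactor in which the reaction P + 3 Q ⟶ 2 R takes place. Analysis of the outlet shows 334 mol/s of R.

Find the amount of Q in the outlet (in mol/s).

For R: n = n₀ + 2ξ → 334 = 0 + 2ξ, giving ξ = 167 mol/s.
Outlet amounts (n = n₀ + ν ξ):
  P: 490 − 1(167) = 323
  Q: 683 − 3(167) = 182
  R: 0 + 2(167) = 334

182 mol/s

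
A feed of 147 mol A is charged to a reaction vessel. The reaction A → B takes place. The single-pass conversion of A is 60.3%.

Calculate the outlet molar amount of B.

A reacted = 0.603 × 147 = 88.64 mol; ν_A = −1, so ξ = 88.64/1 = 88.64 mol.
Outlet amounts (n = n₀ + ν ξ):
  A: 147 − 1(88.64) = 58.36
  B: 0 + 1(88.64) = 88.64

88.6 mol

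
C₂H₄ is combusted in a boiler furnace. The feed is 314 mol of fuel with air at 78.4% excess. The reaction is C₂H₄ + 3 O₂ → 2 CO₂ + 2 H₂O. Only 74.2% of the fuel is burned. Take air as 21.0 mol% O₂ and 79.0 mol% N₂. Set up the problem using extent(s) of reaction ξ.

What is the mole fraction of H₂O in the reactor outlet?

Stoichiometric O₂ = 3 × 314 = 942 mol; O₂ fed = 942 × 1.784 = 1681 mol.
N₂ fed = 1681 × 79/21 = 6322 mol.
Fuel reacted = 0.742 × 314 → ξ = 233 mol.
Outlet (n = n₀ + ν ξ):
  C₂H₄: 314 − 1(233) = 81.01
  O₂: 1681 − 3(233) = 981.6
  N₂: 6322 (inert)
  CO₂: 0 + 2(233) = 466
  H₂O: 0 + 2(233) = 466
Total out = 8317 mol; y_H₂O = 466 / 8317 = 0.05603.

0.056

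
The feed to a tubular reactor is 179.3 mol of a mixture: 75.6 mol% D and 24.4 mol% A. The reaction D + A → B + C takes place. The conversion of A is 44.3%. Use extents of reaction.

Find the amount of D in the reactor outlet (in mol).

116 mol

A reacted = 0.443 × 43.75 = 19.38 mol; ν_A = −1, so ξ = 19.38/1 = 19.38 mol.
Outlet amounts (n = n₀ + ν ξ):
  D: 135.6 − 1(19.38) = 116.2
  A: 43.75 − 1(19.38) = 24.37
  B: 0 + 1(19.38) = 19.38
  C: 0 + 1(19.38) = 19.38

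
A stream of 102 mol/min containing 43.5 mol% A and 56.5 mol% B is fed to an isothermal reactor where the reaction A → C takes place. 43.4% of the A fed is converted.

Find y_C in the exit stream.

A reacted = 0.434 × 44.37 = 19.26 mol/min; ν_A = −1, so ξ = 19.26/1 = 19.26 mol/min.
Outlet amounts (n = n₀ + ν ξ):
  A: 44.37 − 1(19.26) = 25.11
  C: 0 + 1(19.26) = 19.26
  B: 57.63 (inert)
Total out = 102 mol/min; y_C = 19.26 / 102 = 0.1888.

0.189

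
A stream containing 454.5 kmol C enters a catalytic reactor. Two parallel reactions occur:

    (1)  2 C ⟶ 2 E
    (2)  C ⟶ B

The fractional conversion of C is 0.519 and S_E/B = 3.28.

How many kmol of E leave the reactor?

181 kmol

Conversion of C: C consumed = 0.519 × 454.5 = 235.9 kmol = 2ξ₁ + 1ξ₂.
Selectivity: 2ξ₁ / (1ξ₂) = 3.28 → ξ₁ = 1.64 ξ₂.
Substitute: (2·1.64 + 1) ξ₂ = 235.9 → ξ₂ = 55.11 kmol, ξ₁ = 90.39 kmol.
Outlet amounts (n = n₀ + Σ ν·ξ):
  C: 454.5 − 2(90.39) − 1(55.11) = 218.6
  E: 0 + 2(90.39) = 180.8
  B: 0 + 1(55.11) = 55.11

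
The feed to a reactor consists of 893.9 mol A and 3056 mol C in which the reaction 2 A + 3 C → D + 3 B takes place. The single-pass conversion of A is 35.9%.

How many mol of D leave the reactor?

A reacted = 0.359 × 893.9 = 320.9 mol; ν_A = −2, so ξ = 320.9/2 = 160.5 mol.
Outlet amounts (n = n₀ + ν ξ):
  A: 893.9 − 2(160.5) = 573
  C: 3056 − 3(160.5) = 2575
  D: 0 + 1(160.5) = 160.5
  B: 0 + 3(160.5) = 481.4

160 mol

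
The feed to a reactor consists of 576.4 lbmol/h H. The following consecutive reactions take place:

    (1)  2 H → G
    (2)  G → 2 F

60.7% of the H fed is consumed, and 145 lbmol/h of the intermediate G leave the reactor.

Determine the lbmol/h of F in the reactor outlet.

Conversion of H: H consumed = 2ξ₁ = 0.607 × 576.4 → ξ₁ = 174.9 lbmol/h.
G balance: n_G = 0 + 1ξ₁ − 1ξ₂ = 145 → ξ₂ = (1·174.9 − 145)/1 = 29.94 lbmol/h.
Outlet amounts (n = n₀ + Σ ν·ξ):
  H: 576.4 − 2(174.9) = 226.5
  G: 0 + 1(174.9) − 1(29.94) = 145
  F: 0 + 2(29.94) = 59.87

59.9 lbmol/h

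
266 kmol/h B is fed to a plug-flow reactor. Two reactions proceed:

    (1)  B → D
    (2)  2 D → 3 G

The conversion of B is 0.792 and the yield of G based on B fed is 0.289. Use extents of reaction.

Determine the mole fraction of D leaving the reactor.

0.547

Conversion of B: B consumed = 1ξ₁ = 0.792 × 266 → ξ₁ = 210.7 kmol/h.
Yield of G: 3ξ₂ / 266 = 0.289 → ξ₂ = 25.62 kmol/h.
Outlet amounts (n = n₀ + Σ ν·ξ):
  B: 266 − 1(210.7) = 55.33
  D: 0 + 1(210.7) − 2(25.62) = 159.4
  G: 0 + 3(25.62) = 76.87
Total out = 291.6 kmol/h; y_D = 159.4 / 291.6 = 0.5467.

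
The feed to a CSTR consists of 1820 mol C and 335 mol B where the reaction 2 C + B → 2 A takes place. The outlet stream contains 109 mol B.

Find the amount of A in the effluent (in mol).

For B: n = n₀ − 1ξ → 109 = 335 − 1ξ, giving ξ = 226 mol.
Outlet amounts (n = n₀ + ν ξ):
  C: 1820 − 2(226) = 1368
  B: 335 − 1(226) = 109
  A: 0 + 2(226) = 452

452 mol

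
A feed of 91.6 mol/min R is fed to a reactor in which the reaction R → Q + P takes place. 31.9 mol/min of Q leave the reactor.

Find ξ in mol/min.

For Q: n = n₀ + 1ξ → 31.9 = 0 + 1ξ, giving ξ = 31.9 mol/min.
Outlet amounts (n = n₀ + ν ξ):
  R: 91.6 − 1(31.9) = 59.7
  Q: 0 + 1(31.9) = 31.9
  P: 0 + 1(31.9) = 31.9

ξ = 31.9 mol/min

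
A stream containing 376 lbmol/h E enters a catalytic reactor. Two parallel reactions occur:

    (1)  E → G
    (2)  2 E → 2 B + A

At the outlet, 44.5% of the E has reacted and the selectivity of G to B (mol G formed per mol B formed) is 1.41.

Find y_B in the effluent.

Conversion of E: E consumed = 0.445 × 376 = 167.3 lbmol/h = 1ξ₁ + 2ξ₂.
Selectivity: 1ξ₁ / (2ξ₂) = 1.41 → ξ₁ = 2.82 ξ₂.
Substitute: (1·2.82 + 2) ξ₂ = 167.3 → ξ₂ = 34.71 lbmol/h, ξ₁ = 97.89 lbmol/h.
Outlet amounts (n = n₀ + Σ ν·ξ):
  E: 376 − 1(97.89) − 2(34.71) = 208.7
  G: 0 + 1(97.89) = 97.89
  B: 0 + 2(34.71) = 69.43
  A: 0 + 1(34.71) = 34.71
Total out = 410.7 lbmol/h; y_B = 69.43 / 410.7 = 0.169.

0.169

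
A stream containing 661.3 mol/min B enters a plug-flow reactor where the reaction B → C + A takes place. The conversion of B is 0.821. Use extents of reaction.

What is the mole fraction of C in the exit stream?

0.451

B reacted = 0.821 × 661.3 = 542.9 mol/min; ν_B = −1, so ξ = 542.9/1 = 542.9 mol/min.
Outlet amounts (n = n₀ + ν ξ):
  B: 661.3 − 1(542.9) = 118.4
  C: 0 + 1(542.9) = 542.9
  A: 0 + 1(542.9) = 542.9
Total out = 1204 mol/min; y_C = 542.9 / 1204 = 0.4509.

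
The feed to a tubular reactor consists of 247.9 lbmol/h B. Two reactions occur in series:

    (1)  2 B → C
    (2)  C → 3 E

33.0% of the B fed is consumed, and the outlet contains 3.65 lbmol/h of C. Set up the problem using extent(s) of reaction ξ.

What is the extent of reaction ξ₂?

Conversion of B: B consumed = 2ξ₁ = 0.33 × 247.9 → ξ₁ = 40.9 lbmol/h.
C balance: n_C = 0 + 1ξ₁ − 1ξ₂ = 3.65 → ξ₂ = (1·40.9 − 3.65)/1 = 37.25 lbmol/h.
Outlet amounts (n = n₀ + Σ ν·ξ):
  B: 247.9 − 2(40.9) = 166.1
  C: 0 + 1(40.9) − 1(37.25) = 3.65
  E: 0 + 3(37.25) = 111.8

ξ₂ = 37.3 lbmol/h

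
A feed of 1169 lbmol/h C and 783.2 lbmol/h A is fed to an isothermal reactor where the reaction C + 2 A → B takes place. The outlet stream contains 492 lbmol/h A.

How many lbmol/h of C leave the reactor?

For A: n = n₀ − 2ξ → 492 = 783.2 − 2ξ, giving ξ = 145.6 lbmol/h.
Outlet amounts (n = n₀ + ν ξ):
  C: 1169 − 1(145.6) = 1023
  A: 783.2 − 2(145.6) = 492
  B: 0 + 1(145.6) = 145.6

1020 lbmol/h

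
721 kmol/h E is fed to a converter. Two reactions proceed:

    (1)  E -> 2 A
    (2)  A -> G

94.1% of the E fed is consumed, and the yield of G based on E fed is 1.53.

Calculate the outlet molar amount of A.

Conversion of E: E consumed = 1ξ₁ = 0.941 × 721 → ξ₁ = 678.5 kmol/h.
Yield of G: 1ξ₂ / 721 = 1.53 → ξ₂ = 1103 kmol/h.
Outlet amounts (n = n₀ + Σ ν·ξ):
  E: 721 − 1(678.5) = 42.54
  A: 0 + 2(678.5) − 1(1103) = 253.8
  G: 0 + 1(1103) = 1103

254 kmol/h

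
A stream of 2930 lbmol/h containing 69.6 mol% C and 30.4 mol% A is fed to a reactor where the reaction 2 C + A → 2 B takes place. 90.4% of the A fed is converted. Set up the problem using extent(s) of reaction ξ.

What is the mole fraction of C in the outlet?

0.202

A reacted = 0.904 × 890.7 = 805.2 lbmol/h; ν_A = −1, so ξ = 805.2/1 = 805.2 lbmol/h.
Outlet amounts (n = n₀ + ν ξ):
  C: 2039 − 2(805.2) = 428.9
  A: 890.7 − 1(805.2) = 85.51
  B: 0 + 2(805.2) = 1610
Total out = 2125 lbmol/h; y_C = 428.9 / 2125 = 0.2018.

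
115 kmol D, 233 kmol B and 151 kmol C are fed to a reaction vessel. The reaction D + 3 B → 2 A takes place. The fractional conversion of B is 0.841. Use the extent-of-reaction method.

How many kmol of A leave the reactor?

B reacted = 0.841 × 233 = 196 kmol; ν_B = −3, so ξ = 196/3 = 65.32 kmol.
Outlet amounts (n = n₀ + ν ξ):
  D: 115 − 1(65.32) = 49.68
  B: 233 − 3(65.32) = 37.05
  A: 0 + 2(65.32) = 130.6
  C: 151 (inert)

131 kmol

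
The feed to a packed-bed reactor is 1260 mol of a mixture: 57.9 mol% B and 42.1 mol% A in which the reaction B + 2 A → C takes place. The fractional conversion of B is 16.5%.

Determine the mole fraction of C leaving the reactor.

B reacted = 0.165 × 729.5 = 120.4 mol; ν_B = −1, so ξ = 120.4/1 = 120.4 mol.
Outlet amounts (n = n₀ + ν ξ):
  B: 729.5 − 1(120.4) = 609.2
  A: 530.5 − 2(120.4) = 289.7
  C: 0 + 1(120.4) = 120.4
Total out = 1019 mol; y_C = 120.4 / 1019 = 0.1181.

0.118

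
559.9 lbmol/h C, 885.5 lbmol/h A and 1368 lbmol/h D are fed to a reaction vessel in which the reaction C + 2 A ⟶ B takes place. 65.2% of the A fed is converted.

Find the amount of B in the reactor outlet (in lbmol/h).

289 lbmol/h

A reacted = 0.652 × 885.5 = 577.3 lbmol/h; ν_A = −2, so ξ = 577.3/2 = 288.7 lbmol/h.
Outlet amounts (n = n₀ + ν ξ):
  C: 559.9 − 1(288.7) = 271.2
  A: 885.5 − 2(288.7) = 308.2
  B: 0 + 1(288.7) = 288.7
  D: 1368 (inert)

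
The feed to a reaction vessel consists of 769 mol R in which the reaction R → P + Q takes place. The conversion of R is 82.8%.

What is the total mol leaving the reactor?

1410 mol

R reacted = 0.828 × 769 = 636.7 mol; ν_R = −1, so ξ = 636.7/1 = 636.7 mol.
Outlet amounts (n = n₀ + ν ξ):
  R: 769 − 1(636.7) = 132.3
  P: 0 + 1(636.7) = 636.7
  Q: 0 + 1(636.7) = 636.7
Total out = 132.3 + 636.7 + 636.7 = 1406 mol.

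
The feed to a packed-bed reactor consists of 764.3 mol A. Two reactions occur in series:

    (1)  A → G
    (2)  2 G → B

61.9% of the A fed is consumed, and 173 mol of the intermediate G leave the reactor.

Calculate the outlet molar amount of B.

Conversion of A: A consumed = 1ξ₁ = 0.619 × 764.3 → ξ₁ = 473.1 mol.
G balance: n_G = 0 + 1ξ₁ − 2ξ₂ = 173 → ξ₂ = (1·473.1 − 173)/2 = 150.1 mol.
Outlet amounts (n = n₀ + Σ ν·ξ):
  A: 764.3 − 1(473.1) = 291.2
  G: 0 + 1(473.1) − 2(150.1) = 173
  B: 0 + 1(150.1) = 150.1

150 mol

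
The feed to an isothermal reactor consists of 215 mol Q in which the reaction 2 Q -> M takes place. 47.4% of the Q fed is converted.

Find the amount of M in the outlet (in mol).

Q reacted = 0.474 × 215 = 101.9 mol; ν_Q = −2, so ξ = 101.9/2 = 50.95 mol.
Outlet amounts (n = n₀ + ν ξ):
  Q: 215 − 2(50.95) = 113.1
  M: 0 + 1(50.95) = 50.95

51 mol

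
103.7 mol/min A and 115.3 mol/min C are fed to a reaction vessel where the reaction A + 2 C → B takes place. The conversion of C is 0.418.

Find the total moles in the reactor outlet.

171 mol/min

C reacted = 0.418 × 115.3 = 48.2 mol/min; ν_C = −2, so ξ = 48.2/2 = 24.1 mol/min.
Outlet amounts (n = n₀ + ν ξ):
  A: 103.7 − 1(24.1) = 79.6
  C: 115.3 − 2(24.1) = 67.1
  B: 0 + 1(24.1) = 24.1
Total out = 79.6 + 67.1 + 24.1 = 170.8 mol/min.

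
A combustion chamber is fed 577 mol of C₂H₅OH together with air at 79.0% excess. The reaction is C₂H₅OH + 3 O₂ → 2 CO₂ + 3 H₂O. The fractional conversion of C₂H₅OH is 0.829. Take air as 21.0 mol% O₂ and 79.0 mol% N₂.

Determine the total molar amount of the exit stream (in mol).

15800 mol

Stoichiometric O₂ = 3 × 577 = 1731 mol; O₂ fed = 1731 × 1.790 = 3098 mol.
N₂ fed = 3098 × 79/21 = 11660 mol.
Fuel reacted = 0.829 × 577 → ξ = 478.3 mol.
Outlet (n = n₀ + ν ξ):
  C₂H₅OH: 577 − 1(478.3) = 98.67
  O₂: 3098 − 3(478.3) = 1663
  N₂: 11660 (inert)
  CO₂: 0 + 2(478.3) = 956.7
  H₂O: 0 + 3(478.3) = 1435
Total out = 98.67 + 1663 + 11660 + 956.7 + 1435 = 15810 mol.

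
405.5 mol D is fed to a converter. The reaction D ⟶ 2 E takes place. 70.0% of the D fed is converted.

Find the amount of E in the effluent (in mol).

D reacted = 0.7 × 405.5 = 283.8 mol; ν_D = −1, so ξ = 283.8/1 = 283.8 mol.
Outlet amounts (n = n₀ + ν ξ):
  D: 405.5 − 1(283.8) = 121.7
  E: 0 + 2(283.8) = 567.7

568 mol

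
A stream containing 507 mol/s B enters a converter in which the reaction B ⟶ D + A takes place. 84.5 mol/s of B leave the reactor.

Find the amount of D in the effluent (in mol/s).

For B: n = n₀ − 1ξ → 84.5 = 507 − 1ξ, giving ξ = 422.5 mol/s.
Outlet amounts (n = n₀ + ν ξ):
  B: 507 − 1(422.5) = 84.5
  D: 0 + 1(422.5) = 422.5
  A: 0 + 1(422.5) = 422.5

422 mol/s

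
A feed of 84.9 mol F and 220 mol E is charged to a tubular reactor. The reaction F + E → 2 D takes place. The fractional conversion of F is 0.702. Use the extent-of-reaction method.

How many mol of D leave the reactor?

119 mol

F reacted = 0.702 × 84.9 = 59.6 mol; ν_F = −1, so ξ = 59.6/1 = 59.6 mol.
Outlet amounts (n = n₀ + ν ξ):
  F: 84.9 − 1(59.6) = 25.3
  E: 220 − 1(59.6) = 160.4
  D: 0 + 2(59.6) = 119.2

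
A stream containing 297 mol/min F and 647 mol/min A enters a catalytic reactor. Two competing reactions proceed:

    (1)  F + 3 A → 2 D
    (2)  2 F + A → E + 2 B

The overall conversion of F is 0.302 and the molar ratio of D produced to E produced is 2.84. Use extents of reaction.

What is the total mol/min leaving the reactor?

Conversion of F: F consumed = 0.302 × 297 = 89.69 mol/min = 1ξ₁ + 2ξ₂.
Selectivity: 2ξ₁ / (1ξ₂) = 2.84 → ξ₁ = 1.42 ξ₂.
Substitute: (1·1.42 + 2) ξ₂ = 89.69 → ξ₂ = 26.23 mol/min, ξ₁ = 37.24 mol/min.
Outlet amounts (n = n₀ + Σ ν·ξ):
  F: 297 − 1(37.24) − 2(26.23) = 207.3
  A: 647 − 3(37.24) − 1(26.23) = 509
  D: 0 + 2(37.24) = 74.48
  E: 0 + 1(26.23) = 26.23
  B: 0 + 2(26.23) = 52.45
Total out = 207.3 + 509 + 74.48 + 26.23 + 52.45 = 869.5 mol/min.

870 mol/min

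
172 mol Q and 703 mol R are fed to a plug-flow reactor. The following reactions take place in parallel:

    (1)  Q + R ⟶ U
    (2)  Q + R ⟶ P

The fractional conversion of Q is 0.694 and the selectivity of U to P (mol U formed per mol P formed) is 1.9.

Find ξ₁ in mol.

ξ₁ = 78.2 mol

Conversion of Q: Q consumed = 0.694 × 172 = 119.4 mol = 1ξ₁ + 1ξ₂.
Selectivity: 1ξ₁ / (1ξ₂) = 1.9 → ξ₁ = 1.9 ξ₂.
Substitute: (1·1.9 + 1) ξ₂ = 119.4 → ξ₂ = 41.16 mol, ξ₁ = 78.21 mol.
Outlet amounts (n = n₀ + Σ ν·ξ):
  Q: 172 − 1(78.21) − 1(41.16) = 52.63
  R: 703 − 1(78.21) − 1(41.16) = 583.6
  U: 0 + 1(78.21) = 78.21
  P: 0 + 1(41.16) = 41.16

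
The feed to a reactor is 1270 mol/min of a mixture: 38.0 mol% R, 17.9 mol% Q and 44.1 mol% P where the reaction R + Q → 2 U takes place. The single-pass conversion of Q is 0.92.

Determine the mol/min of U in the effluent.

418 mol/min

Q reacted = 0.92 × 227.3 = 209.1 mol/min; ν_Q = −1, so ξ = 209.1/1 = 209.1 mol/min.
Outlet amounts (n = n₀ + ν ξ):
  R: 482.6 − 1(209.1) = 273.5
  Q: 227.3 − 1(209.1) = 18.19
  U: 0 + 2(209.1) = 418.3
  P: 560.1 (inert)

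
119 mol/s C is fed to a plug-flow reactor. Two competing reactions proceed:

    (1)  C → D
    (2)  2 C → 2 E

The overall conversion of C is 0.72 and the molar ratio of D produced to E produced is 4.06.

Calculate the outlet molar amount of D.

68.7 mol/s

Conversion of C: C consumed = 0.72 × 119 = 85.68 mol/s = 1ξ₁ + 2ξ₂.
Selectivity: 1ξ₁ / (2ξ₂) = 4.06 → ξ₁ = 8.12 ξ₂.
Substitute: (1·8.12 + 2) ξ₂ = 85.68 → ξ₂ = 8.466 mol/s, ξ₁ = 68.75 mol/s.
Outlet amounts (n = n₀ + Σ ν·ξ):
  C: 119 − 1(68.75) − 2(8.466) = 33.32
  D: 0 + 1(68.75) = 68.75
  E: 0 + 2(8.466) = 16.93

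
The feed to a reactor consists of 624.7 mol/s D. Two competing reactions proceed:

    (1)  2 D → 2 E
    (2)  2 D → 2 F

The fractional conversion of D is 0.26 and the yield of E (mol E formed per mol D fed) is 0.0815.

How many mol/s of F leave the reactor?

112 mol/s

Yield of E: 2ξ₁ / 624.7 = 0.0815 → ξ₁ = 25.46 mol/s.
Conversion of D: 2ξ₁ + 2ξ₂ = 0.26 × 624.7 = 162.4 → ξ₂ = 55.75 mol/s.
Outlet amounts (n = n₀ + Σ ν·ξ):
  D: 624.7 − 2(25.46) − 2(55.75) = 462.3
  E: 0 + 2(25.46) = 50.91
  F: 0 + 2(55.75) = 111.5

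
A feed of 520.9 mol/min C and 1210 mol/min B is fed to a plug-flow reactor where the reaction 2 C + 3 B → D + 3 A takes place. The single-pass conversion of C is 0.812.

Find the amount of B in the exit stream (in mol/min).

C reacted = 0.812 × 520.9 = 423 mol/min; ν_C = −2, so ξ = 423/2 = 211.5 mol/min.
Outlet amounts (n = n₀ + ν ξ):
  C: 520.9 − 2(211.5) = 97.93
  B: 1210 − 3(211.5) = 575.5
  D: 0 + 1(211.5) = 211.5
  A: 0 + 3(211.5) = 634.5

576 mol/min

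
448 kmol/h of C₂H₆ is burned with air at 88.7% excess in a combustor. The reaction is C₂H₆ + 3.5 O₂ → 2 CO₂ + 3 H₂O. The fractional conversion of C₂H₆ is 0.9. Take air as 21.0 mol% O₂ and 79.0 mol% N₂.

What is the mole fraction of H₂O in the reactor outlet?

Stoichiometric O₂ = 3.5 × 448 = 1568 kmol/h; O₂ fed = 1568 × 1.887 = 2959 kmol/h.
N₂ fed = 2959 × 79/21 = 11130 kmol/h.
Fuel reacted = 0.9 × 448 → ξ = 403.2 kmol/h.
Outlet (n = n₀ + ν ξ):
  C₂H₆: 448 − 1(403.2) = 44.8
  O₂: 2959 − 3.5(403.2) = 1548
  N₂: 11130 (inert)
  CO₂: 0 + 2(403.2) = 806.4
  H₂O: 0 + 3(403.2) = 1210
Total out = 14740 kmol/h; y_H₂O = 1210 / 14740 = 0.08207.

0.0821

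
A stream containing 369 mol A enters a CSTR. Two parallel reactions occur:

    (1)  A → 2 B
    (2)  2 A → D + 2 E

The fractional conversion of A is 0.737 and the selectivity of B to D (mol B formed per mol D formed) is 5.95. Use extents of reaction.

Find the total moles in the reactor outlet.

586 mol

Conversion of A: A consumed = 0.737 × 369 = 272 mol = 1ξ₁ + 2ξ₂.
Selectivity: 2ξ₁ / (1ξ₂) = 5.95 → ξ₁ = 2.975 ξ₂.
Substitute: (1·2.975 + 2) ξ₂ = 272 → ξ₂ = 54.66 mol, ξ₁ = 162.6 mol.
Outlet amounts (n = n₀ + Σ ν·ξ):
  A: 369 − 1(162.6) − 2(54.66) = 97.05
  B: 0 + 2(162.6) = 325.3
  D: 0 + 1(54.66) = 54.66
  E: 0 + 2(54.66) = 109.3
Total out = 97.05 + 325.3 + 54.66 + 109.3 = 586.3 mol.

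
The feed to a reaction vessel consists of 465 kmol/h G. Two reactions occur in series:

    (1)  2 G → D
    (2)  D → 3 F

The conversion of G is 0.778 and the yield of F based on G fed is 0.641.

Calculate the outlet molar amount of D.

Conversion of G: G consumed = 2ξ₁ = 0.778 × 465 → ξ₁ = 180.9 kmol/h.
Yield of F: 3ξ₂ / 465 = 0.641 → ξ₂ = 99.36 kmol/h.
Outlet amounts (n = n₀ + Σ ν·ξ):
  G: 465 − 2(180.9) = 103.2
  D: 0 + 1(180.9) − 1(99.36) = 81.53
  F: 0 + 3(99.36) = 298.1

81.5 kmol/h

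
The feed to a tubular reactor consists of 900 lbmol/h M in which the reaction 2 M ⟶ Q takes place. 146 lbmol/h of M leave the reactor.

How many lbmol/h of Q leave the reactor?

For M: n = n₀ − 2ξ → 146 = 900 − 2ξ, giving ξ = 377 lbmol/h.
Outlet amounts (n = n₀ + ν ξ):
  M: 900 − 2(377) = 146
  Q: 0 + 1(377) = 377

377 lbmol/h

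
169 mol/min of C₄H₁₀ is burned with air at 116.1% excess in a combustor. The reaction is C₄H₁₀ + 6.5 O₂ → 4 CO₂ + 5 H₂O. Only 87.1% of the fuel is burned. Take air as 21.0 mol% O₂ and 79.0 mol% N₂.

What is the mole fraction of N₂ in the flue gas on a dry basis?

Stoichiometric O₂ = 6.5 × 169 = 1098 mol/min; O₂ fed = 1098 × 2.161 = 2374 mol/min.
N₂ fed = 2374 × 79/21 = 8930 mol/min.
Fuel reacted = 0.871 × 169 → ξ = 147.2 mol/min.
Outlet (n = n₀ + ν ξ):
  C₄H₁₀: 169 − 1(147.2) = 21.8
  O₂: 2374 − 6.5(147.2) = 1417
  N₂: 8930 (inert)
  CO₂: 0 + 4(147.2) = 588.8
  H₂O: 0 + 5(147.2) = 736
Dry total = 10960 mol/min; y_N₂ (dry) = 8930 / 10960 = 0.815.

0.815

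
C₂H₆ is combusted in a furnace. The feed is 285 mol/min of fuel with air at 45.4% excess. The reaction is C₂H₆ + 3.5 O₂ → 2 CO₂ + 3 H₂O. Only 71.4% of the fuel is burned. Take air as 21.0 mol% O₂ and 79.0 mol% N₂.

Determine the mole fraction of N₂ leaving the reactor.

Stoichiometric O₂ = 3.5 × 285 = 997.5 mol/min; O₂ fed = 997.5 × 1.454 = 1450 mol/min.
N₂ fed = 1450 × 79/21 = 5456 mol/min.
Fuel reacted = 0.714 × 285 → ξ = 203.5 mol/min.
Outlet (n = n₀ + ν ξ):
  C₂H₆: 285 − 1(203.5) = 81.51
  O₂: 1450 − 3.5(203.5) = 738.2
  N₂: 5456 (inert)
  CO₂: 0 + 2(203.5) = 407
  H₂O: 0 + 3(203.5) = 610.5
Total out = 7293 mol/min; y_N₂ = 5456 / 7293 = 0.7481.

0.748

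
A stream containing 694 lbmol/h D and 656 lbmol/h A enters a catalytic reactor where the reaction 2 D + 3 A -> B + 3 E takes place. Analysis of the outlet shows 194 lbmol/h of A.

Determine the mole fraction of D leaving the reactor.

For A: n = n₀ − 3ξ → 194 = 656 − 3ξ, giving ξ = 154 lbmol/h.
Outlet amounts (n = n₀ + ν ξ):
  D: 694 − 2(154) = 386
  A: 656 − 3(154) = 194
  B: 0 + 1(154) = 154
  E: 0 + 3(154) = 462
Total out = 1196 lbmol/h; y_D = 386 / 1196 = 0.3227.

0.323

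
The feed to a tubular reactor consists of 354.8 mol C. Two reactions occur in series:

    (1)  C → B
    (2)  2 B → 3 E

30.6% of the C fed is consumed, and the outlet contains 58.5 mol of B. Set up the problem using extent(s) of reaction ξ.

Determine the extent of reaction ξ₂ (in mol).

Conversion of C: C consumed = 1ξ₁ = 0.306 × 354.8 → ξ₁ = 108.6 mol.
B balance: n_B = 0 + 1ξ₁ − 2ξ₂ = 58.5 → ξ₂ = (1·108.6 − 58.5)/2 = 25.03 mol.
Outlet amounts (n = n₀ + Σ ν·ξ):
  C: 354.8 − 1(108.6) = 246.2
  B: 0 + 1(108.6) − 2(25.03) = 58.5
  E: 0 + 3(25.03) = 75.1

ξ₂ = 25 mol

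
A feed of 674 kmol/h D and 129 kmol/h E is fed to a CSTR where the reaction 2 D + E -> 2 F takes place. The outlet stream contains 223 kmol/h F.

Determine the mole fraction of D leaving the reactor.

For F: n = n₀ + 2ξ → 223 = 0 + 2ξ, giving ξ = 111.5 kmol/h.
Outlet amounts (n = n₀ + ν ξ):
  D: 674 − 2(111.5) = 451
  E: 129 − 1(111.5) = 17.5
  F: 0 + 2(111.5) = 223
Total out = 691.5 kmol/h; y_D = 451 / 691.5 = 0.6522.

0.652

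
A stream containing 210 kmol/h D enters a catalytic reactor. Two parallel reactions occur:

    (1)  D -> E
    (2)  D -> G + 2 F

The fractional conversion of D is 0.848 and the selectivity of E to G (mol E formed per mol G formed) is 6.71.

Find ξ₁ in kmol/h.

ξ₁ = 155 kmol/h

Conversion of D: D consumed = 0.848 × 210 = 178.1 kmol/h = 1ξ₁ + 1ξ₂.
Selectivity: 1ξ₁ / (1ξ₂) = 6.71 → ξ₁ = 6.71 ξ₂.
Substitute: (1·6.71 + 1) ξ₂ = 178.1 → ξ₂ = 23.1 kmol/h, ξ₁ = 155 kmol/h.
Outlet amounts (n = n₀ + Σ ν·ξ):
  D: 210 − 1(155) − 1(23.1) = 31.92
  E: 0 + 1(155) = 155
  G: 0 + 1(23.1) = 23.1
  F: 0 + 2(23.1) = 46.19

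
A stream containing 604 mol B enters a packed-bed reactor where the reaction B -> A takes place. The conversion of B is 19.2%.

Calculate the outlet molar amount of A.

116 mol

B reacted = 0.192 × 604 = 116 mol; ν_B = −1, so ξ = 116/1 = 116 mol.
Outlet amounts (n = n₀ + ν ξ):
  B: 604 − 1(116) = 488
  A: 0 + 1(116) = 116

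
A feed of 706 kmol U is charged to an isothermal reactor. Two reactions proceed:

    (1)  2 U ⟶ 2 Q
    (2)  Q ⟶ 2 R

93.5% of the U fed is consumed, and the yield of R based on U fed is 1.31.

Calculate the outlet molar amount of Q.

198 kmol

Conversion of U: U consumed = 2ξ₁ = 0.935 × 706 → ξ₁ = 330.1 kmol.
Yield of R: 2ξ₂ / 706 = 1.31 → ξ₂ = 462.4 kmol.
Outlet amounts (n = n₀ + Σ ν·ξ):
  U: 706 − 2(330.1) = 45.89
  Q: 0 + 2(330.1) − 1(462.4) = 197.7
  R: 0 + 2(462.4) = 924.9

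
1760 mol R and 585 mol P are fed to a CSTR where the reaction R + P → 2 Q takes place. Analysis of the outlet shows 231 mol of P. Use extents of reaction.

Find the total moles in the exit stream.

For P: n = n₀ − 1ξ → 231 = 585 − 1ξ, giving ξ = 354 mol.
Outlet amounts (n = n₀ + ν ξ):
  R: 1760 − 1(354) = 1406
  P: 585 − 1(354) = 231
  Q: 0 + 2(354) = 708
Total out = 1406 + 231 + 708 = 2345 mol.

2340 mol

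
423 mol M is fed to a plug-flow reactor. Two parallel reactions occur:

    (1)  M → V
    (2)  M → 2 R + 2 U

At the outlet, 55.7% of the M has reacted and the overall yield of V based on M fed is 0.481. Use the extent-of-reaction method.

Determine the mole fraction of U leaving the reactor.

Yield of V: 1ξ₁ / 423 = 0.481 → ξ₁ = 203.5 mol.
Conversion of M: 1ξ₁ + 1ξ₂ = 0.557 × 423 = 235.6 → ξ₂ = 32.15 mol.
Outlet amounts (n = n₀ + Σ ν·ξ):
  M: 423 − 1(203.5) − 1(32.15) = 187.4
  V: 0 + 1(203.5) = 203.5
  R: 0 + 2(32.15) = 64.3
  U: 0 + 2(32.15) = 64.3
Total out = 519.4 mol; y_U = 64.3 / 519.4 = 0.1238.

0.124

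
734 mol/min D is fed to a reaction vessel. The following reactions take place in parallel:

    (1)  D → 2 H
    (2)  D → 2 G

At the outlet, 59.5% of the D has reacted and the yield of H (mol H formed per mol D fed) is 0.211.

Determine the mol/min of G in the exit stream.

719 mol/min

Yield of H: 2ξ₁ / 734 = 0.211 → ξ₁ = 77.44 mol/min.
Conversion of D: 1ξ₁ + 1ξ₂ = 0.595 × 734 = 436.7 → ξ₂ = 359.3 mol/min.
Outlet amounts (n = n₀ + Σ ν·ξ):
  D: 734 − 1(77.44) − 1(359.3) = 297.3
  H: 0 + 2(77.44) = 154.9
  G: 0 + 2(359.3) = 718.6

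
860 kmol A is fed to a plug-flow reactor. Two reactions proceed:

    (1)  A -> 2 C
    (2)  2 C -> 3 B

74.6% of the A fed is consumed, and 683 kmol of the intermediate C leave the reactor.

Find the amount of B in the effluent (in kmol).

Conversion of A: A consumed = 1ξ₁ = 0.746 × 860 → ξ₁ = 641.6 kmol.
C balance: n_C = 0 + 2ξ₁ − 2ξ₂ = 683 → ξ₂ = (2·641.6 − 683)/2 = 300.1 kmol.
Outlet amounts (n = n₀ + Σ ν·ξ):
  A: 860 − 1(641.6) = 218.4
  C: 0 + 2(641.6) − 2(300.1) = 683
  B: 0 + 3(300.1) = 900.2

900 kmol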